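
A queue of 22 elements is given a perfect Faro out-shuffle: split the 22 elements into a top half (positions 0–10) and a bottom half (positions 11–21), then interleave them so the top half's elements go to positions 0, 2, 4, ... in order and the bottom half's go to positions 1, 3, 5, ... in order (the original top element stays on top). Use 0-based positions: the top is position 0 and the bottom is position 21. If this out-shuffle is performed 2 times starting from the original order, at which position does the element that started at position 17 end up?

Track the element's position through each out-shuffle:
17 → 13 → 5

5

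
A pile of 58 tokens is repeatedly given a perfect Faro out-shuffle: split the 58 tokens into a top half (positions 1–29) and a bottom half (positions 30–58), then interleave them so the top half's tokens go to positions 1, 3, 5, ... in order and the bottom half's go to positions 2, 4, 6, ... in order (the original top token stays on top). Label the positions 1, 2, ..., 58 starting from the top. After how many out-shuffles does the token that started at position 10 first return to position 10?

18

Follow position 10 under repeated out-shuffles:
10 → 19 → 37 → 16 → 31 → 4 → 7 → 13 → 25 → 49 → 40 → 22 → 43 → 28 → 55 → 52 → 46 → 34 → 10
It first returns after 18 out-shuffles.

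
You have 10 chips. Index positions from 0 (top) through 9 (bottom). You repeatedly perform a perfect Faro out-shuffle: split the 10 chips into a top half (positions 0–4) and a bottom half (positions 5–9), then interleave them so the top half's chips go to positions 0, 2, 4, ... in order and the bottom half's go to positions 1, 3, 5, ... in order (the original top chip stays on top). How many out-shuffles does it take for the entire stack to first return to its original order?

6

The out-shuffle permutes the 10 positions with cycle lengths [1, 1, 2, 6].
Every chip is home exactly when every cycle has completed a whole number of laps, i.e. after lcm(1, 2, 6) = 6 out-shuffles.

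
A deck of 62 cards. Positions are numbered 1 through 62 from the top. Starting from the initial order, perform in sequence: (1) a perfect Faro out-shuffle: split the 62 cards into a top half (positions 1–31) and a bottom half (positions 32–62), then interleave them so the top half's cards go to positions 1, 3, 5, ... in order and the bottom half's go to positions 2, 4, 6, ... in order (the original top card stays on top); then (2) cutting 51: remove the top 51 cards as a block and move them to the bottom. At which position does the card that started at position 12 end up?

34

Track the card from position 12 forward through each operation:
  after op 1 (out-shuffle): 12 → 23
  after op 2 (cut 51): 23 → 34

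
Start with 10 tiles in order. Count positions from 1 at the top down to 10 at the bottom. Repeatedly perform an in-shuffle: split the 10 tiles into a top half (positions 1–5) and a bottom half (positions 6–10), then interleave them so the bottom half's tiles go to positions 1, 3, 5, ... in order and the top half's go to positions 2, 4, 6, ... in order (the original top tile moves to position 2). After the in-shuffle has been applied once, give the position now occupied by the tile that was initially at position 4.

8

Track the tile's position through each in-shuffle:
4 → 8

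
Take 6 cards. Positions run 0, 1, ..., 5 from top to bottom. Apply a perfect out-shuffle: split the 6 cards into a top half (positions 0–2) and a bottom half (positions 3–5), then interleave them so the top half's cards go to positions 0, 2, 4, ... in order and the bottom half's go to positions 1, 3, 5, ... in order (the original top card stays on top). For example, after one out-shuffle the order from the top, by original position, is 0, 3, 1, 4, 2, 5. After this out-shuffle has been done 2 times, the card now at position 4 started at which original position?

1

Work backwards from position 4, undoing one out-shuffle at a time:
4 ← 2 ← 1
So the card now at position 4 started at position 1.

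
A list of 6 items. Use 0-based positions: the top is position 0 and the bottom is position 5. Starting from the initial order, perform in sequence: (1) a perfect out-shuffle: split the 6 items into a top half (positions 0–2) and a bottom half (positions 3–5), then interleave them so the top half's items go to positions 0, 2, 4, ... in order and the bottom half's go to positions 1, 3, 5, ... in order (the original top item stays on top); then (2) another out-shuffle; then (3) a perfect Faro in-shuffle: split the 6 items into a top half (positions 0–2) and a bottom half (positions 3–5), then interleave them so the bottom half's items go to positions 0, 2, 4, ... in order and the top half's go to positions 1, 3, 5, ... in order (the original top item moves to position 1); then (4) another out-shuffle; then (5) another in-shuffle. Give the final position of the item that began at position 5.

Track the item from position 5 forward through each operation:
  after op 1 (out-shuffle): 5 → 5
  after op 2 (out-shuffle): 5 → 5
  after op 3 (in-shuffle): 5 → 4
  after op 4 (out-shuffle): 4 → 3
  after op 5 (in-shuffle): 3 → 0

0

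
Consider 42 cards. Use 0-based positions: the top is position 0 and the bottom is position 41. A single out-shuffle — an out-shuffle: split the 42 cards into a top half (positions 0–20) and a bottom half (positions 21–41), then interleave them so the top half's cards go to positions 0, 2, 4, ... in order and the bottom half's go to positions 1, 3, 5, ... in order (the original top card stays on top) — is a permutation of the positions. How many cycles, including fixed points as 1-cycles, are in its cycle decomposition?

Trace each unvisited position around until it returns:
(0) (1 2 4 8 16 32 ... len 20) (3 6 12 24 7 14 ... len 20) (41)
4 cycles in total.

4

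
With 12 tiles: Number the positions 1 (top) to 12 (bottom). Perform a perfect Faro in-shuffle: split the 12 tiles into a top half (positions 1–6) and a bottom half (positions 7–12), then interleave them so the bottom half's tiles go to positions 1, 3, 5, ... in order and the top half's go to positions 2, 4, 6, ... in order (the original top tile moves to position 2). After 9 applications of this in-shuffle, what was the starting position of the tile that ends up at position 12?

5

Work backwards from position 12, undoing one in-shuffle at a time:
12 ← 6 ← 3 ← 8 ← 4 ← 2 ← 1 ← 7 ← 10 ← 5
So the tile now at position 12 started at position 5.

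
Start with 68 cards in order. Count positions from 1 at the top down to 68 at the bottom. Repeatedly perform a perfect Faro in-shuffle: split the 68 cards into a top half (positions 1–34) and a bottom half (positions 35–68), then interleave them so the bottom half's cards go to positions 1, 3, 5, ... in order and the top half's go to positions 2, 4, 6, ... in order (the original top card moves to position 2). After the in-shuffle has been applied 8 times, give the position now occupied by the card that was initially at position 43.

37

Track the card's position through each in-shuffle:
43 → 17 → 34 → 68 → 67 → 65 → 61 → 53 → 37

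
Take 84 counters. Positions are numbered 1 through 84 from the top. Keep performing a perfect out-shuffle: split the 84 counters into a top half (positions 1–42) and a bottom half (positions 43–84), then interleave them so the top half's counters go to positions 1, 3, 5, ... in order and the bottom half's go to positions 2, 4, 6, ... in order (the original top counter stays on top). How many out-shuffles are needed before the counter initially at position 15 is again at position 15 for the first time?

82

Follow position 15 under repeated out-shuffles:
15 → 29 → 57 → 30 → 59 → 34 → 67 → 50 → ... → 15 (length 82)
It first returns after 82 out-shuffles.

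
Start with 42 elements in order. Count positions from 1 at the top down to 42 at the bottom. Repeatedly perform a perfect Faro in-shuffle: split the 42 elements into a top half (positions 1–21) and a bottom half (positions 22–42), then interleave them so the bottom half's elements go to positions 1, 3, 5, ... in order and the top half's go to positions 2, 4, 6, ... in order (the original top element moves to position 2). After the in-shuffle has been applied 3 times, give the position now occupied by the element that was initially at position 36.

30

Track the element's position through each in-shuffle:
36 → 29 → 15 → 30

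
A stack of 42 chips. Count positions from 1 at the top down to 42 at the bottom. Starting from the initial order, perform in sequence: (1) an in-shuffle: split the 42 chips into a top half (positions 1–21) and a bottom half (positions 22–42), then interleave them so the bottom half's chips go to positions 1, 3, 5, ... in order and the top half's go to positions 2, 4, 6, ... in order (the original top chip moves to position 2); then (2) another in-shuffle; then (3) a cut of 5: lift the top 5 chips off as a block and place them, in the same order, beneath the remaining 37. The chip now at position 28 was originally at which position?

Undo the operations in reverse order, starting from position 28:
  undo op 3 (cut 5): 28 ← 33
  undo op 2 (in-shuffle, from bottom half): 33 ← 38
  undo op 1 (in-shuffle, from top half): 38 ← 19
So the chip at position 28 came from original position 19.

19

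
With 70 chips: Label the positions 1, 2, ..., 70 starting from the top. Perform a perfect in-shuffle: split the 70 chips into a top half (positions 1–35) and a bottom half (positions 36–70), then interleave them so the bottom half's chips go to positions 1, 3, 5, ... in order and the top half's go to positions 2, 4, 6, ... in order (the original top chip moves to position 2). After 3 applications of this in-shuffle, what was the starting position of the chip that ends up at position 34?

Work backwards from position 34, undoing one in-shuffle at a time:
34 ← 17 ← 44 ← 22
So the chip now at position 34 started at position 22.

22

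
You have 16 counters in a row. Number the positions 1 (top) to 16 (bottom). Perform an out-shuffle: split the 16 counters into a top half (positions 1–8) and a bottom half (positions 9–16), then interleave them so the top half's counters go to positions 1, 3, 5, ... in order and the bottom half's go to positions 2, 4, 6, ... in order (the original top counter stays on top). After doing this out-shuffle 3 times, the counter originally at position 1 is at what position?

Position 1 is a fixed point of every out-shuffle, so the counter never moves.

1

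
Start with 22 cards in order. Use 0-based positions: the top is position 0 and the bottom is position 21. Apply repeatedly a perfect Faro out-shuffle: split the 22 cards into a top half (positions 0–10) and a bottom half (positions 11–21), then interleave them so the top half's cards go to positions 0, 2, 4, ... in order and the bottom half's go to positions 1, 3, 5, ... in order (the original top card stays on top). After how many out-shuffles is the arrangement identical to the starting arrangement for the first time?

The out-shuffle permutes the 22 positions with cycle lengths [1, 1, 2, 3, 3, 6, 6].
Every card is home exactly when every cycle has completed a whole number of laps, i.e. after lcm(1, 2, 3, 6) = 6 out-shuffles.

6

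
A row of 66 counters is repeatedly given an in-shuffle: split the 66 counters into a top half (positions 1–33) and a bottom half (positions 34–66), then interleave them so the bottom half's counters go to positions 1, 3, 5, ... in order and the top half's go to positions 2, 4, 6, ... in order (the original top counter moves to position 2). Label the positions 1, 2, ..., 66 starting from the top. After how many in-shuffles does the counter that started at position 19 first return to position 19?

Follow position 19 under repeated in-shuffles:
19 → 38 → 9 → 18 → 36 → 5 → 10 → 20 → ... → 19 (length 66)
It first returns after 66 in-shuffles.

66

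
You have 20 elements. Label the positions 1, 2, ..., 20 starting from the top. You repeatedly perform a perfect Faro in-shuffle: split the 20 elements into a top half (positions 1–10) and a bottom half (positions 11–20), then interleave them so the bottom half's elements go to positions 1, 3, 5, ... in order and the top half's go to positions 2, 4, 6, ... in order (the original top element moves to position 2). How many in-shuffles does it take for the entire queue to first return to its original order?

The in-shuffle permutes the 20 positions with cycle lengths [2, 3, 3, 6, 6].
Every element is home exactly when every cycle has completed a whole number of laps, i.e. after lcm(2, 3, 6) = 6 in-shuffles.

6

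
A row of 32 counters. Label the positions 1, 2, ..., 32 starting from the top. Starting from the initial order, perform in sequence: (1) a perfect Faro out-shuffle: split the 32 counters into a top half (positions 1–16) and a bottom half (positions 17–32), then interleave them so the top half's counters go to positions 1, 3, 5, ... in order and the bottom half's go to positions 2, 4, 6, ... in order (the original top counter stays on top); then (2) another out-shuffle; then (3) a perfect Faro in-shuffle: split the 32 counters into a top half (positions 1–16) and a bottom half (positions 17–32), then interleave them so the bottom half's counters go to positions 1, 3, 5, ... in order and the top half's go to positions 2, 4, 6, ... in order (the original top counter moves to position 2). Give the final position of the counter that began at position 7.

17

Track the counter from position 7 forward through each operation:
  after op 1 (out-shuffle): 7 → 13
  after op 2 (out-shuffle): 13 → 25
  after op 3 (in-shuffle): 25 → 17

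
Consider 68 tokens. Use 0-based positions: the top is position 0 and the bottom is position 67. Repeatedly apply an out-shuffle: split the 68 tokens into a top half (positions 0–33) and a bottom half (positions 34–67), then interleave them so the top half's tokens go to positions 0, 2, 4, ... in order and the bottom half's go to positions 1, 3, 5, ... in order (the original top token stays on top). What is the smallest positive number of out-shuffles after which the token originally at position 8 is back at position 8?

Follow position 8 under repeated out-shuffles:
8 → 16 → 32 → 64 → 61 → 55 → 43 → 19 → ... → 8 (length 66)
It first returns after 66 out-shuffles.

66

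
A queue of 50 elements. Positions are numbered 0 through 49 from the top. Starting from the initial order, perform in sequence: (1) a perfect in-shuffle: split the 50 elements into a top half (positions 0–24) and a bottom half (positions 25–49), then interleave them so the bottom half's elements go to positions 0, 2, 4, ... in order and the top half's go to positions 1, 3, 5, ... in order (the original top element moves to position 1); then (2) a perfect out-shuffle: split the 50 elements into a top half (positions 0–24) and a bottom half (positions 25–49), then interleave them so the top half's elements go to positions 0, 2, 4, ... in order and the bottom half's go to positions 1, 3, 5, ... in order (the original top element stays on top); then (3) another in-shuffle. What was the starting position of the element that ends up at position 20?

Undo the operations in reverse order, starting from position 20:
  undo op 3 (in-shuffle, from bottom half): 20 ← 35
  undo op 2 (out-shuffle, from bottom half): 35 ← 42
  undo op 1 (in-shuffle, from bottom half): 42 ← 46
So the element at position 20 came from original position 46.

46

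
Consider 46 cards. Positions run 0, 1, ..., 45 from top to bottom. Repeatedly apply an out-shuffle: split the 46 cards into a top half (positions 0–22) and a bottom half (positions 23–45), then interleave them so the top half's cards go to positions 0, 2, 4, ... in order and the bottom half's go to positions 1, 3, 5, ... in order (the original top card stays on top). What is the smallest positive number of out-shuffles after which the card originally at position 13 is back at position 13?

12

Follow position 13 under repeated out-shuffles:
13 → 26 → 7 → 14 → 28 → 11 → 22 → 44 → 43 → 41 → 37 → 29 → 13
It first returns after 12 out-shuffles.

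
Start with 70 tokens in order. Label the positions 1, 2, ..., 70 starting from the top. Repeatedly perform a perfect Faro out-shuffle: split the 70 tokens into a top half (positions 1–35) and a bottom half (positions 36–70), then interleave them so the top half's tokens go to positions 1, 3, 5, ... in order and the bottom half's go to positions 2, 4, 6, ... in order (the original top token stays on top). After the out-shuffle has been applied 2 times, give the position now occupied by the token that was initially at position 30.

Track the token's position through each out-shuffle:
30 → 59 → 48

48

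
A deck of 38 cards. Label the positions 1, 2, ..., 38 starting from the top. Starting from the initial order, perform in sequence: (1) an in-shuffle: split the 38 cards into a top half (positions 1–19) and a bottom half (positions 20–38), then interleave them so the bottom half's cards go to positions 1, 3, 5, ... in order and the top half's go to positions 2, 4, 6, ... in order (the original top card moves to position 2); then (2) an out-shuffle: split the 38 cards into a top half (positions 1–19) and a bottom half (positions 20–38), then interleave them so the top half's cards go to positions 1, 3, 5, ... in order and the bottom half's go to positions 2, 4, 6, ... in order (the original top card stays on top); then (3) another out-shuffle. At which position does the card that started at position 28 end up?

28

Track the card from position 28 forward through each operation:
  after op 1 (in-shuffle): 28 → 17
  after op 2 (out-shuffle): 17 → 33
  after op 3 (out-shuffle): 33 → 28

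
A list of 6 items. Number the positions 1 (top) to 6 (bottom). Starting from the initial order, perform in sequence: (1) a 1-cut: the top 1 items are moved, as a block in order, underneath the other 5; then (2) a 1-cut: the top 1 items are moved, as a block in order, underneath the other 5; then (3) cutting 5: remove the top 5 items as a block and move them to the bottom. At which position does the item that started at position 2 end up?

1

Track the item from position 2 forward through each operation:
  after op 1 (cut 1): 2 → 1
  after op 2 (cut 1): 1 → 6
  after op 3 (cut 5): 6 → 1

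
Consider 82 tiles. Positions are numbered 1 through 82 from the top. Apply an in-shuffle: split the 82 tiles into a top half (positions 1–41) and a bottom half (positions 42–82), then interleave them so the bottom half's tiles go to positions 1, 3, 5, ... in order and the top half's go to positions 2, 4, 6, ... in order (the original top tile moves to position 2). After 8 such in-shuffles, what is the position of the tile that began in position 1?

Track the tile's position through each in-shuffle:
1 → 2 → 4 → 8 → 16 → 32 → 64 → 45 → 7

7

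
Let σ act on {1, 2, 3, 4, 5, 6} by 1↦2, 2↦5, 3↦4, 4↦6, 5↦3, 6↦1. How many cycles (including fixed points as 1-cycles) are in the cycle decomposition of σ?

1

Cycle decomposition: (1 2 5 3 4 6).
1 cycle.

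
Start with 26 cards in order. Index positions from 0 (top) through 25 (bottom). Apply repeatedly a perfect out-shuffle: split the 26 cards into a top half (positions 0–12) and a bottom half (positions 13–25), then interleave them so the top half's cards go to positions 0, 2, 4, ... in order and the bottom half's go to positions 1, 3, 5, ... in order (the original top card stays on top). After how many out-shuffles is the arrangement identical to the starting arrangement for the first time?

The out-shuffle permutes the 26 positions with cycle lengths [1, 1, 4, 20].
Every card is home exactly when every cycle has completed a whole number of laps, i.e. after lcm(1, 4, 20) = 20 out-shuffles.

20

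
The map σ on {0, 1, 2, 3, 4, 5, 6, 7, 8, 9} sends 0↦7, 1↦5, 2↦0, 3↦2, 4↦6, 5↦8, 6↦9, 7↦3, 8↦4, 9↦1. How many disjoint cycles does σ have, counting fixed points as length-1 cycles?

2

Cycle decomposition: (0 7 3 2) (1 5 8 4 6 9).
2 cycles.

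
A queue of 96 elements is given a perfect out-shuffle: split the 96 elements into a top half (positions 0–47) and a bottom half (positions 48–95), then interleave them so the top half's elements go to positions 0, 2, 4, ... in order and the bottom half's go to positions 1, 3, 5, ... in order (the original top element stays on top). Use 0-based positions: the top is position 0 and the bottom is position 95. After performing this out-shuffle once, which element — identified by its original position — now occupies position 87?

Work backwards from position 87, undoing one out-shuffle at a time:
87 ← 91
So the element now at position 87 started at position 91.

91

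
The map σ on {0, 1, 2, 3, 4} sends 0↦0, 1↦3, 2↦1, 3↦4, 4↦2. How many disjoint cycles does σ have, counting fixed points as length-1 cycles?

Cycle decomposition: (0) (1 3 4 2).
2 cycles.

2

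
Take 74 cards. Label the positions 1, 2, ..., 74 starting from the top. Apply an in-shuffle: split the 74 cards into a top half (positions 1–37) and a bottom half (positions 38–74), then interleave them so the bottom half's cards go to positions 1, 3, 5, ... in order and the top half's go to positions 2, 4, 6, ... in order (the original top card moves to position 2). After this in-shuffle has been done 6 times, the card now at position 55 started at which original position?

70

Work backwards from position 55, undoing one in-shuffle at a time:
55 ← 65 ← 70 ← 35 ← 55 ← 65 ← 70
So the card now at position 55 started at position 70.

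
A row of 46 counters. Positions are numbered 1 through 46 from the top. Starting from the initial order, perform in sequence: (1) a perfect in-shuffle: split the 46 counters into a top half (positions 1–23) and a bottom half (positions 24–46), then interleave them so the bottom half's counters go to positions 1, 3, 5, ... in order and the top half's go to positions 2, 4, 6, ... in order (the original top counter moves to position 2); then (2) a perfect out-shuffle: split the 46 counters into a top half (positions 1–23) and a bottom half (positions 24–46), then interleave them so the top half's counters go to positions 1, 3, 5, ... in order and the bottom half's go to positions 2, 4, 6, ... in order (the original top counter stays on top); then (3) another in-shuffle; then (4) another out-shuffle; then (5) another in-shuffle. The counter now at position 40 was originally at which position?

Undo the operations in reverse order, starting from position 40:
  undo op 5 (in-shuffle, from top half): 40 ← 20
  undo op 4 (out-shuffle, from bottom half): 20 ← 33
  undo op 3 (in-shuffle, from bottom half): 33 ← 40
  undo op 2 (out-shuffle, from bottom half): 40 ← 43
  undo op 1 (in-shuffle, from bottom half): 43 ← 45
So the counter at position 40 came from original position 45.

45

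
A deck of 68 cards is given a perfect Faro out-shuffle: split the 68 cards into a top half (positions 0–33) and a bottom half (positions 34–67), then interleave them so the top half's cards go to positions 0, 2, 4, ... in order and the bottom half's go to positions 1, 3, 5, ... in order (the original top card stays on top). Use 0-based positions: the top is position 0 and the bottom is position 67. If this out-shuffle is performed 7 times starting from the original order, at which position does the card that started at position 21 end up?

Track the card's position through each out-shuffle:
21 → 42 → 17 → 34 → 1 → 2 → 4 → 8

8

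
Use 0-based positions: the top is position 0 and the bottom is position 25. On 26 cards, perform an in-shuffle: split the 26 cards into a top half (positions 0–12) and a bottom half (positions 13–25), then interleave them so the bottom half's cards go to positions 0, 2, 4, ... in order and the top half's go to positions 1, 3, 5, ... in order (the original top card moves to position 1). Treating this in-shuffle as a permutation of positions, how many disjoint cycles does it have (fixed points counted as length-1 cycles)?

3

Trace each unvisited position around until it returns:
(0 1 3 7 15 4 ... len 18) (2 5 11 23 20 14) (8 17)
3 cycles in total.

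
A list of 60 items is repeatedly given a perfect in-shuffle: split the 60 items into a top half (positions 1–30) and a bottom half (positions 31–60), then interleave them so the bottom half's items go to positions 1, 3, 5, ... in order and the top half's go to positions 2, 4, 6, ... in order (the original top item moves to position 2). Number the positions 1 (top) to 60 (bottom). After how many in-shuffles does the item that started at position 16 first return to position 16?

60

Follow position 16 under repeated in-shuffles:
16 → 32 → 3 → 6 → 12 → 24 → 48 → 35 → ... → 16 (length 60)
It first returns after 60 in-shuffles.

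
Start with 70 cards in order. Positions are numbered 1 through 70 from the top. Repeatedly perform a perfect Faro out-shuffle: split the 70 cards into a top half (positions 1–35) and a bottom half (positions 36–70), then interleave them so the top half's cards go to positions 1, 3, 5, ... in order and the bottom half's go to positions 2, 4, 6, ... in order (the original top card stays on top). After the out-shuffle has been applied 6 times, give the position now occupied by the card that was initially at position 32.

53

Track the card's position through each out-shuffle:
32 → 63 → 56 → 42 → 14 → 27 → 53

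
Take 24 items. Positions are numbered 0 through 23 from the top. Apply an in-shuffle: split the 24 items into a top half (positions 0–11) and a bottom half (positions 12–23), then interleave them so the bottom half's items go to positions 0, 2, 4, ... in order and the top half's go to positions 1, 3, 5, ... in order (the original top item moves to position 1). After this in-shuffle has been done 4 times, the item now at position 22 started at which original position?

Work backwards from position 22, undoing one in-shuffle at a time:
22 ← 23 ← 11 ← 5 ← 2
So the item now at position 22 started at position 2.

2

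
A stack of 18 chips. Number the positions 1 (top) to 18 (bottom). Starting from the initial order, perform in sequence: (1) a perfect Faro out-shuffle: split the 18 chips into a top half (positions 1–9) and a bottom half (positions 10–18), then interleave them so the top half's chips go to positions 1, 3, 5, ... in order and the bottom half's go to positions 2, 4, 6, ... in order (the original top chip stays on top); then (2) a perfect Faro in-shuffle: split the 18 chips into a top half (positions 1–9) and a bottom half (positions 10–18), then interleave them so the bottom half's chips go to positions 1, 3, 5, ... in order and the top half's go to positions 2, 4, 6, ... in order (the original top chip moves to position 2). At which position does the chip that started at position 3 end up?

10

Track the chip from position 3 forward through each operation:
  after op 1 (out-shuffle): 3 → 5
  after op 2 (in-shuffle): 5 → 10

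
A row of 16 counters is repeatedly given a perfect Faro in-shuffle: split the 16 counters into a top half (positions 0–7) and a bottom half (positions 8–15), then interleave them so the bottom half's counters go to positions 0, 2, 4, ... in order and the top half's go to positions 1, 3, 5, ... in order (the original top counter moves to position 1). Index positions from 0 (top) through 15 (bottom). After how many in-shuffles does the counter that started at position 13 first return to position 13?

Follow position 13 under repeated in-shuffles:
13 → 10 → 4 → 9 → 2 → 5 → 11 → 6 → 13
It first returns after 8 in-shuffles.

8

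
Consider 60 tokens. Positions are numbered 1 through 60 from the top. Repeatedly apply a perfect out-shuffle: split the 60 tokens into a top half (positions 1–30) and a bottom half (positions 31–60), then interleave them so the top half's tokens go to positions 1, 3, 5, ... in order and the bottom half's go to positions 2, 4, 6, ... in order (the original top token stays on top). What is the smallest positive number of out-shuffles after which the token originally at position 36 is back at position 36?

Follow position 36 under repeated out-shuffles:
36 → 12 → 23 → 45 → 30 → 59 → 58 → 56 → ... → 36 (length 58)
It first returns after 58 out-shuffles.

58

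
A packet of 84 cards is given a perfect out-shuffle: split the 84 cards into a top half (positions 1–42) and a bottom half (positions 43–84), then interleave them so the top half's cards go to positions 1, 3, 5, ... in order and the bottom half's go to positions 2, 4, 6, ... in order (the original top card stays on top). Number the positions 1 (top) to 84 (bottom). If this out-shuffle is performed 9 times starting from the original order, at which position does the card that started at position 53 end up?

Track the card's position through each out-shuffle:
53 → 22 → 43 → 2 → 3 → 5 → 9 → 17 → 33 → 65

65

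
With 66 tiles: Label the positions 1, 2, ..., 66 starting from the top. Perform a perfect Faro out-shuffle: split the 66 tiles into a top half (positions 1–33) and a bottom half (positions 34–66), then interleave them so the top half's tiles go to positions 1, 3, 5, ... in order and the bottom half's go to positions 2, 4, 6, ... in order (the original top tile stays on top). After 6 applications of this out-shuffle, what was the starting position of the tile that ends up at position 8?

59

Work backwards from position 8, undoing one out-shuffle at a time:
8 ← 37 ← 19 ← 10 ← 38 ← 52 ← 59
So the tile now at position 8 started at position 59.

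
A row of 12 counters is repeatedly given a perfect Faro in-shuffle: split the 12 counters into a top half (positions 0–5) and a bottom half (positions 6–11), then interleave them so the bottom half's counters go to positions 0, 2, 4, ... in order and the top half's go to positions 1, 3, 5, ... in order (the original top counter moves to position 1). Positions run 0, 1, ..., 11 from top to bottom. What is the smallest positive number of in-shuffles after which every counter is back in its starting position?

12

The in-shuffle permutes the 12 positions with cycle lengths [12].
Every counter is home exactly when every cycle has completed a whole number of laps, i.e. after lcm(12) = 12 in-shuffles.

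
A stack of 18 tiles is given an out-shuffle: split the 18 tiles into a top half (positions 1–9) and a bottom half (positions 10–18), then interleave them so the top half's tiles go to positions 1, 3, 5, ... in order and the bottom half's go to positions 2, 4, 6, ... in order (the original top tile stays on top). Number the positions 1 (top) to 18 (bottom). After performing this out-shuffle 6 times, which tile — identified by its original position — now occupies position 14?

2

Work backwards from position 14, undoing one out-shuffle at a time:
14 ← 16 ← 17 ← 9 ← 5 ← 3 ← 2
So the tile now at position 14 started at position 2.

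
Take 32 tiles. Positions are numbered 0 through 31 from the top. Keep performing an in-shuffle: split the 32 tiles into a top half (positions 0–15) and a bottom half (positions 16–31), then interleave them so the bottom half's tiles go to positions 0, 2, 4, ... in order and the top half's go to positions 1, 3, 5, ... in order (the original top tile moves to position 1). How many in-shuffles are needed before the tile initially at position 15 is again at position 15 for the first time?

Follow position 15 under repeated in-shuffles:
15 → 31 → 30 → 28 → 24 → 16 → 0 → 1 → 3 → 7 → 15
It first returns after 10 in-shuffles.

10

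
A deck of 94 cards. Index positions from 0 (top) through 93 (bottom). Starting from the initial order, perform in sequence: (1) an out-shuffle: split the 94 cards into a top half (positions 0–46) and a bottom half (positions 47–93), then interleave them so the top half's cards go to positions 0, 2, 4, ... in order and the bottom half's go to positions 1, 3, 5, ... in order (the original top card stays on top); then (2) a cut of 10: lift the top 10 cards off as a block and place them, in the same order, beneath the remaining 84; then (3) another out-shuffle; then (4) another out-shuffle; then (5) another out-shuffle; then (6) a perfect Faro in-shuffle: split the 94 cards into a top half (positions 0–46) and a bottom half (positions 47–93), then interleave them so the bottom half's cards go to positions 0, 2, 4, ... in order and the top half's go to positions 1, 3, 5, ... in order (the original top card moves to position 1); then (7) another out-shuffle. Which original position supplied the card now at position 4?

Undo the operations in reverse order, starting from position 4:
  undo op 7 (out-shuffle, from top half): 4 ← 2
  undo op 6 (in-shuffle, from bottom half): 2 ← 48
  undo op 5 (out-shuffle, from top half): 48 ← 24
  undo op 4 (out-shuffle, from top half): 24 ← 12
  undo op 3 (out-shuffle, from top half): 12 ← 6
  undo op 2 (cut 10): 6 ← 16
  undo op 1 (out-shuffle, from top half): 16 ← 8
So the card at position 4 came from original position 8.

8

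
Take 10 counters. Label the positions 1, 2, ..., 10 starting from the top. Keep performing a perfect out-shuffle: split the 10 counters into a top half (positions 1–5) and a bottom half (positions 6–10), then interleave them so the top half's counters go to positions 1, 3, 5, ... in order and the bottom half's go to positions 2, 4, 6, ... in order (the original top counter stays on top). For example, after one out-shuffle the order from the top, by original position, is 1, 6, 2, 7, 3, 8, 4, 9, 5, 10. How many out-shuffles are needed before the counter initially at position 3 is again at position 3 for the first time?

Follow position 3 under repeated out-shuffles:
3 → 5 → 9 → 8 → 6 → 2 → 3
It first returns after 6 out-shuffles.

6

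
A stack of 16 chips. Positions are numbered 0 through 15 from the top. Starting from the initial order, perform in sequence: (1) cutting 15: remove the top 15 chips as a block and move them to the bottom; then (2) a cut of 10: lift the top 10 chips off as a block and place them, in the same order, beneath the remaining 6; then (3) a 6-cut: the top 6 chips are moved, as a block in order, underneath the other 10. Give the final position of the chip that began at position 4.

5

Track the chip from position 4 forward through each operation:
  after op 1 (cut 15): 4 → 5
  after op 2 (cut 10): 5 → 11
  after op 3 (cut 6): 11 → 5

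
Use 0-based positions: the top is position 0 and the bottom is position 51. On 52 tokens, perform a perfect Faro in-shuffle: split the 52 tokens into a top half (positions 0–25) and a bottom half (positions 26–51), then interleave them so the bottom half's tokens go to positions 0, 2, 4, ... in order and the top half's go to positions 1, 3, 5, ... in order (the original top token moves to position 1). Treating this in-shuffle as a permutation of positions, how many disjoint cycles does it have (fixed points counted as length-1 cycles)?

Trace each unvisited position around until it returns:
(0 1 3 7 15 31 ... len 52)
1 cycle in total.

1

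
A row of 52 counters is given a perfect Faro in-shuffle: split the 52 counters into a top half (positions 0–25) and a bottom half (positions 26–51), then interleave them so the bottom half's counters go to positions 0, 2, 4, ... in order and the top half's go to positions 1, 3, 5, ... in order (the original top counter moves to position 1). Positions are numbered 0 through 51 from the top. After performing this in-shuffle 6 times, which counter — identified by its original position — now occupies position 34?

Work backwards from position 34, undoing one in-shuffle at a time:
34 ← 43 ← 21 ← 10 ← 31 ← 15 ← 7
So the counter now at position 34 started at position 7.

7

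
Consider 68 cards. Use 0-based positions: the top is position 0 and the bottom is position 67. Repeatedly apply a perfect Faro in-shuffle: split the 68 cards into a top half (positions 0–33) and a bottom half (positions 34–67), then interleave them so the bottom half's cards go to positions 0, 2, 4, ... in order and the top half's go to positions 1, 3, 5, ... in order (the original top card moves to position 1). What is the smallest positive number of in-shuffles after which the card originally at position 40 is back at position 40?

Follow position 40 under repeated in-shuffles:
40 → 12 → 25 → 51 → 34 → 0 → 1 → 3 → ... → 40 (length 22)
It first returns after 22 in-shuffles.

22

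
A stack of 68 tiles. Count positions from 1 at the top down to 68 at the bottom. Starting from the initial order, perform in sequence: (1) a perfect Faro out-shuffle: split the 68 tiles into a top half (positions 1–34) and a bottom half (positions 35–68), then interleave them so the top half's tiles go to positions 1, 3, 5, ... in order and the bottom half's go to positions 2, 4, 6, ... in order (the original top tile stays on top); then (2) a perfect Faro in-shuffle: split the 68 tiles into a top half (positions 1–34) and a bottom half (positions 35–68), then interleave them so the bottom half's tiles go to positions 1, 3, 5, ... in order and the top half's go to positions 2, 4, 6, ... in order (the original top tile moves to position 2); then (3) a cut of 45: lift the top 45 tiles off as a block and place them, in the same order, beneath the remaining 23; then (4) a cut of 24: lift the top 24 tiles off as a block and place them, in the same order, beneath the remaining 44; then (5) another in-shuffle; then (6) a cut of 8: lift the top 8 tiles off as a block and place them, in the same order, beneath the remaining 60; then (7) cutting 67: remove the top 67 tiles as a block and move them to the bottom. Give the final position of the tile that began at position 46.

18

Track the tile from position 46 forward through each operation:
  after op 1 (out-shuffle): 46 → 24
  after op 2 (in-shuffle): 24 → 48
  after op 3 (cut 45): 48 → 3
  after op 4 (cut 24): 3 → 47
  after op 5 (in-shuffle): 47 → 25
  after op 6 (cut 8): 25 → 17
  after op 7 (cut 67): 17 → 18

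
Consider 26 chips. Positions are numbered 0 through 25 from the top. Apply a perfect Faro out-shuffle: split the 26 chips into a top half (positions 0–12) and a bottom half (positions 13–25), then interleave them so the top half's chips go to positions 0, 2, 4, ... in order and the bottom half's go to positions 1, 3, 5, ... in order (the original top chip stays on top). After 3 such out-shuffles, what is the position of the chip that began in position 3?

24

Track the chip's position through each out-shuffle:
3 → 6 → 12 → 24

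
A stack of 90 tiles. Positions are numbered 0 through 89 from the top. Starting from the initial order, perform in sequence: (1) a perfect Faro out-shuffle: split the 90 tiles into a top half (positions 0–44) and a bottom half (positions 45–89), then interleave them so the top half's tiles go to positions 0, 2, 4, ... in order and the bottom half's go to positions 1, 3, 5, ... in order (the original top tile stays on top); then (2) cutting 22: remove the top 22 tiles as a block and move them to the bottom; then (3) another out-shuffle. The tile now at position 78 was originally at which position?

Undo the operations in reverse order, starting from position 78:
  undo op 3 (out-shuffle, from top half): 78 ← 39
  undo op 2 (cut 22): 39 ← 61
  undo op 1 (out-shuffle, from bottom half): 61 ← 75
So the tile at position 78 came from original position 75.

75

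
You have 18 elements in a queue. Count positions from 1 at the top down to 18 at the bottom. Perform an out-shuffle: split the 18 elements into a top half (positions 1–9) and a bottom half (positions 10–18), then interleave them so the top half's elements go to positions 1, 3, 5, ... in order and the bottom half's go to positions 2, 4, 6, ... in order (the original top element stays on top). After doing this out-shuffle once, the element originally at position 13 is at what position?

8

Track the element's position through each out-shuffle:
13 → 8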